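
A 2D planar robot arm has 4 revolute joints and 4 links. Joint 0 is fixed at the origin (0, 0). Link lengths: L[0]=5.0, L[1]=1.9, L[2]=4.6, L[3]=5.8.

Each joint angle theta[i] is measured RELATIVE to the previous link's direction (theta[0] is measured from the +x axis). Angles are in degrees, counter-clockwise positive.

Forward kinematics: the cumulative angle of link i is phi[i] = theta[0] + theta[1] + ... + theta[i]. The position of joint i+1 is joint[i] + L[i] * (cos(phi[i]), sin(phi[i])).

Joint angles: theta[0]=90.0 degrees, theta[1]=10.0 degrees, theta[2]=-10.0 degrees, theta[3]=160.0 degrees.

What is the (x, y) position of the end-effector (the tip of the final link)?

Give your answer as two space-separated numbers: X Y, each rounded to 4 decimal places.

joint[0] = (0.0000, 0.0000)  (base)
link 0: phi[0] = 90 = 90 deg
  cos(90 deg) = 0.0000, sin(90 deg) = 1.0000
  joint[1] = (0.0000, 0.0000) + 5 * (0.0000, 1.0000) = (0.0000 + 0.0000, 0.0000 + 5.0000) = (0.0000, 5.0000)
link 1: phi[1] = 90 + 10 = 100 deg
  cos(100 deg) = -0.1736, sin(100 deg) = 0.9848
  joint[2] = (0.0000, 5.0000) + 1.9 * (-0.1736, 0.9848) = (0.0000 + -0.3299, 5.0000 + 1.8711) = (-0.3299, 6.8711)
link 2: phi[2] = 90 + 10 + -10 = 90 deg
  cos(90 deg) = 0.0000, sin(90 deg) = 1.0000
  joint[3] = (-0.3299, 6.8711) + 4.6 * (0.0000, 1.0000) = (-0.3299 + 0.0000, 6.8711 + 4.6000) = (-0.3299, 11.4711)
link 3: phi[3] = 90 + 10 + -10 + 160 = 250 deg
  cos(250 deg) = -0.3420, sin(250 deg) = -0.9397
  joint[4] = (-0.3299, 11.4711) + 5.8 * (-0.3420, -0.9397) = (-0.3299 + -1.9837, 11.4711 + -5.4502) = (-2.3136, 6.0209)
End effector: (-2.3136, 6.0209)

Answer: -2.3136 6.0209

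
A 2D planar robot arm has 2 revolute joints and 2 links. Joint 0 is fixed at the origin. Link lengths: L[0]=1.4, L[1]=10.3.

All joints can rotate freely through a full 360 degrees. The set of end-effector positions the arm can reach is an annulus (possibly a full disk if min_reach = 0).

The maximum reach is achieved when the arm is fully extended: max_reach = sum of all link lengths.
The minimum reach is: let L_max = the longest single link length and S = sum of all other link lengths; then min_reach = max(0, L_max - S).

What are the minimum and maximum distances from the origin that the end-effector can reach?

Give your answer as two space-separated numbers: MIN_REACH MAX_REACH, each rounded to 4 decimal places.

Answer: 8.9000 11.7000

Derivation:
Link lengths: [1.4, 10.3]
max_reach = 1.4 + 10.3 = 11.7
L_max = max([1.4, 10.3]) = 10.3
S (sum of others) = 11.7 - 10.3 = 1.4
min_reach = max(0, 10.3 - 1.4) = max(0, 8.9) = 8.9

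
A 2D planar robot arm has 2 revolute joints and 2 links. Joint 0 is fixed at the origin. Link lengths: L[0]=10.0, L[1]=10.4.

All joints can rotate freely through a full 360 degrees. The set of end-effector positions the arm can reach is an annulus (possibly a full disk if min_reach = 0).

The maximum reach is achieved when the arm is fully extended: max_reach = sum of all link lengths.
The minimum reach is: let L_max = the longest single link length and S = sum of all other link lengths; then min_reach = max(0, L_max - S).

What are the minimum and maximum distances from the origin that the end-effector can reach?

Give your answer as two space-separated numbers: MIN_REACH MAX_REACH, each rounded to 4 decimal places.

Link lengths: [10.0, 10.4]
max_reach = 10 + 10.4 = 20.4
L_max = max([10.0, 10.4]) = 10.4
S (sum of others) = 20.4 - 10.4 = 10
min_reach = max(0, 10.4 - 10) = max(0, 0.4) = 0.4

Answer: 0.4000 20.4000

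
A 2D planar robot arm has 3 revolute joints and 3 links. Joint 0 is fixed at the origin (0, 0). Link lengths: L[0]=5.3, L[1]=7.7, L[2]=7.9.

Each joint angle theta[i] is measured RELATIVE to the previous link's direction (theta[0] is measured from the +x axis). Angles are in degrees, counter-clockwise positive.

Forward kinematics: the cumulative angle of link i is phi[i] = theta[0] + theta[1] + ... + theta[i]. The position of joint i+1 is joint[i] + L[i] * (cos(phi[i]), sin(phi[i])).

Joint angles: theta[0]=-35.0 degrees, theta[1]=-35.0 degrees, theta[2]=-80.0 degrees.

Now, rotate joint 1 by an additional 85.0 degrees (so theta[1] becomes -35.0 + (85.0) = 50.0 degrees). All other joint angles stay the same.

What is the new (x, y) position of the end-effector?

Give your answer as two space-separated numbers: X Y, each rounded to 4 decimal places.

joint[0] = (0.0000, 0.0000)  (base)
link 0: phi[0] = -35 = -35 deg
  cos(-35 deg) = 0.8192, sin(-35 deg) = -0.5736
  joint[1] = (0.0000, 0.0000) + 5.3 * (0.8192, -0.5736) = (0.0000 + 4.3415, 0.0000 + -3.0400) = (4.3415, -3.0400)
link 1: phi[1] = -35 + 50 = 15 deg
  cos(15 deg) = 0.9659, sin(15 deg) = 0.2588
  joint[2] = (4.3415, -3.0400) + 7.7 * (0.9659, 0.2588) = (4.3415 + 7.4376, -3.0400 + 1.9929) = (11.7791, -1.0470)
link 2: phi[2] = -35 + 50 + -80 = -65 deg
  cos(-65 deg) = 0.4226, sin(-65 deg) = -0.9063
  joint[3] = (11.7791, -1.0470) + 7.9 * (0.4226, -0.9063) = (11.7791 + 3.3387, -1.0470 + -7.1598) = (15.1178, -8.2069)
End effector: (15.1178, -8.2069)

Answer: 15.1178 -8.2069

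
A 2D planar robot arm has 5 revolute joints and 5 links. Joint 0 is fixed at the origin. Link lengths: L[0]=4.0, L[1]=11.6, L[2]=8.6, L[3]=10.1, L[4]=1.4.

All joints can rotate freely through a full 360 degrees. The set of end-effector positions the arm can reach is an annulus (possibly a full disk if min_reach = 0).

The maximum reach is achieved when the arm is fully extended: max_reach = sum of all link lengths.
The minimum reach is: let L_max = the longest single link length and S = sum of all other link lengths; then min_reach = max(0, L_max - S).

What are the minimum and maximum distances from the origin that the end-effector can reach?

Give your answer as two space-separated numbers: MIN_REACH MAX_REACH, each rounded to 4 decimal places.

Answer: 0.0000 35.7000

Derivation:
Link lengths: [4.0, 11.6, 8.6, 10.1, 1.4]
max_reach = 4 + 11.6 + 8.6 + 10.1 + 1.4 = 35.7
L_max = max([4.0, 11.6, 8.6, 10.1, 1.4]) = 11.6
S (sum of others) = 35.7 - 11.6 = 24.1
min_reach = max(0, 11.6 - 24.1) = max(0, -12.5) = 0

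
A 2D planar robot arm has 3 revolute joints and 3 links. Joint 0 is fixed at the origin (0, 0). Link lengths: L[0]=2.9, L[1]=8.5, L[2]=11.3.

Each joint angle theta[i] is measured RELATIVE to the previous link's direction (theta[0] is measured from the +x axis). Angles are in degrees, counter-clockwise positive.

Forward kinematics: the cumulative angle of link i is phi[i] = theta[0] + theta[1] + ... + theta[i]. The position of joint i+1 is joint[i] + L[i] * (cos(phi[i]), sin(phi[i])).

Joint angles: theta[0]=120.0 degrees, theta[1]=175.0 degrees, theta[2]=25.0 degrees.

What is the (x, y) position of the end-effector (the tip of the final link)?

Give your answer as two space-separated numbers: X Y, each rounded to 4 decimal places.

joint[0] = (0.0000, 0.0000)  (base)
link 0: phi[0] = 120 = 120 deg
  cos(120 deg) = -0.5000, sin(120 deg) = 0.8660
  joint[1] = (0.0000, 0.0000) + 2.9 * (-0.5000, 0.8660) = (0.0000 + -1.4500, 0.0000 + 2.5115) = (-1.4500, 2.5115)
link 1: phi[1] = 120 + 175 = 295 deg
  cos(295 deg) = 0.4226, sin(295 deg) = -0.9063
  joint[2] = (-1.4500, 2.5115) + 8.5 * (0.4226, -0.9063) = (-1.4500 + 3.5923, 2.5115 + -7.7036) = (2.1423, -5.1921)
link 2: phi[2] = 120 + 175 + 25 = 320 deg
  cos(320 deg) = 0.7660, sin(320 deg) = -0.6428
  joint[3] = (2.1423, -5.1921) + 11.3 * (0.7660, -0.6428) = (2.1423 + 8.6563, -5.1921 + -7.2635) = (10.7986, -12.4556)
End effector: (10.7986, -12.4556)

Answer: 10.7986 -12.4556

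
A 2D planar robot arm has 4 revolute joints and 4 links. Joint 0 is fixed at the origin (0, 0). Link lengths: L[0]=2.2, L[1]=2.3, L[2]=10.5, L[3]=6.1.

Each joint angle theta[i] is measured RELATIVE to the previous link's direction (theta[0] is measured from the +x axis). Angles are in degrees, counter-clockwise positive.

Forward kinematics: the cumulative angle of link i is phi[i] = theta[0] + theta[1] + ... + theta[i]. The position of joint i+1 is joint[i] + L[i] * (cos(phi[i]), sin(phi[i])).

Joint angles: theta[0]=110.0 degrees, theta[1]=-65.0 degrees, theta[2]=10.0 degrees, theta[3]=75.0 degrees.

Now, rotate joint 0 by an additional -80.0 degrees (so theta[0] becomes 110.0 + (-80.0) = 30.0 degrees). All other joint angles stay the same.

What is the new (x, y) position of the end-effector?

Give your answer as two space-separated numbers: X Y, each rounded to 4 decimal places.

Answer: 17.2265 0.0162

Derivation:
joint[0] = (0.0000, 0.0000)  (base)
link 0: phi[0] = 30 = 30 deg
  cos(30 deg) = 0.8660, sin(30 deg) = 0.5000
  joint[1] = (0.0000, 0.0000) + 2.2 * (0.8660, 0.5000) = (0.0000 + 1.9053, 0.0000 + 1.1000) = (1.9053, 1.1000)
link 1: phi[1] = 30 + -65 = -35 deg
  cos(-35 deg) = 0.8192, sin(-35 deg) = -0.5736
  joint[2] = (1.9053, 1.1000) + 2.3 * (0.8192, -0.5736) = (1.9053 + 1.8840, 1.1000 + -1.3192) = (3.7893, -0.2192)
link 2: phi[2] = 30 + -65 + 10 = -25 deg
  cos(-25 deg) = 0.9063, sin(-25 deg) = -0.4226
  joint[3] = (3.7893, -0.2192) + 10.5 * (0.9063, -0.4226) = (3.7893 + 9.5162, -0.2192 + -4.4375) = (13.3055, -4.6567)
link 3: phi[3] = 30 + -65 + 10 + 75 = 50 deg
  cos(50 deg) = 0.6428, sin(50 deg) = 0.7660
  joint[4] = (13.3055, -4.6567) + 6.1 * (0.6428, 0.7660) = (13.3055 + 3.9210, -4.6567 + 4.6729) = (17.2265, 0.0162)
End effector: (17.2265, 0.0162)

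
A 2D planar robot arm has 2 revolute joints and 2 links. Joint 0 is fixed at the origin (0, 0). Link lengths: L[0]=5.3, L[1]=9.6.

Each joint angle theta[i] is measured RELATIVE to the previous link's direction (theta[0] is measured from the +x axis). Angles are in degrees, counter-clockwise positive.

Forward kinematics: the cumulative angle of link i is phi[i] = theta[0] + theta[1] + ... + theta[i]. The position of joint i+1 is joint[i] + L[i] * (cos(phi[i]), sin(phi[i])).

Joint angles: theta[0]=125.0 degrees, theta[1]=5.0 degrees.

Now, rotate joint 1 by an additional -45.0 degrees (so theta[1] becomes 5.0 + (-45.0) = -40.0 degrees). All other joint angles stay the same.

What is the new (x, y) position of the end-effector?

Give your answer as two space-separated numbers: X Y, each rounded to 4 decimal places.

joint[0] = (0.0000, 0.0000)  (base)
link 0: phi[0] = 125 = 125 deg
  cos(125 deg) = -0.5736, sin(125 deg) = 0.8192
  joint[1] = (0.0000, 0.0000) + 5.3 * (-0.5736, 0.8192) = (0.0000 + -3.0400, 0.0000 + 4.3415) = (-3.0400, 4.3415)
link 1: phi[1] = 125 + -40 = 85 deg
  cos(85 deg) = 0.0872, sin(85 deg) = 0.9962
  joint[2] = (-3.0400, 4.3415) + 9.6 * (0.0872, 0.9962) = (-3.0400 + 0.8367, 4.3415 + 9.5635) = (-2.2033, 13.9050)
End effector: (-2.2033, 13.9050)

Answer: -2.2033 13.9050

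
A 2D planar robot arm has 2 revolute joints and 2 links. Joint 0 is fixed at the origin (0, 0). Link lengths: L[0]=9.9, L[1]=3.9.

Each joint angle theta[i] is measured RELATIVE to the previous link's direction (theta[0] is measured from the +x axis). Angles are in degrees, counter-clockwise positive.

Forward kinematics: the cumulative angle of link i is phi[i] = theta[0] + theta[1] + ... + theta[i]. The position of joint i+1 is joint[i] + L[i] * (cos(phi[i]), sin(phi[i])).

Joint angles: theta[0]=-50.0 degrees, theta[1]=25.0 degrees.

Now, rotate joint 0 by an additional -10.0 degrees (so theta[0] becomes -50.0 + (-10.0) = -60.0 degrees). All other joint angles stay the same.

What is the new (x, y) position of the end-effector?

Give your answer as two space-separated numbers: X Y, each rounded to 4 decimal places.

Answer: 8.1447 -10.8106

Derivation:
joint[0] = (0.0000, 0.0000)  (base)
link 0: phi[0] = -60 = -60 deg
  cos(-60 deg) = 0.5000, sin(-60 deg) = -0.8660
  joint[1] = (0.0000, 0.0000) + 9.9 * (0.5000, -0.8660) = (0.0000 + 4.9500, 0.0000 + -8.5737) = (4.9500, -8.5737)
link 1: phi[1] = -60 + 25 = -35 deg
  cos(-35 deg) = 0.8192, sin(-35 deg) = -0.5736
  joint[2] = (4.9500, -8.5737) + 3.9 * (0.8192, -0.5736) = (4.9500 + 3.1947, -8.5737 + -2.2369) = (8.1447, -10.8106)
End effector: (8.1447, -10.8106)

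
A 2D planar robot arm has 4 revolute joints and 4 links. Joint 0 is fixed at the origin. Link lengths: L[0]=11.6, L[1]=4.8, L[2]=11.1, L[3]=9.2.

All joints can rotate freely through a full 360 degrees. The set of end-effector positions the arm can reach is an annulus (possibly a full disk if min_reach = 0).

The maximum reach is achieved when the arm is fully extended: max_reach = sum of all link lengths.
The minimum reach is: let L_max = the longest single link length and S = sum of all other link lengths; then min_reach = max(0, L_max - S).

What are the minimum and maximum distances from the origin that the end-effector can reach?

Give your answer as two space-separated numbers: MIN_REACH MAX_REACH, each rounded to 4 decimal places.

Link lengths: [11.6, 4.8, 11.1, 9.2]
max_reach = 11.6 + 4.8 + 11.1 + 9.2 = 36.7
L_max = max([11.6, 4.8, 11.1, 9.2]) = 11.6
S (sum of others) = 36.7 - 11.6 = 25.1
min_reach = max(0, 11.6 - 25.1) = max(0, -13.5) = 0

Answer: 0.0000 36.7000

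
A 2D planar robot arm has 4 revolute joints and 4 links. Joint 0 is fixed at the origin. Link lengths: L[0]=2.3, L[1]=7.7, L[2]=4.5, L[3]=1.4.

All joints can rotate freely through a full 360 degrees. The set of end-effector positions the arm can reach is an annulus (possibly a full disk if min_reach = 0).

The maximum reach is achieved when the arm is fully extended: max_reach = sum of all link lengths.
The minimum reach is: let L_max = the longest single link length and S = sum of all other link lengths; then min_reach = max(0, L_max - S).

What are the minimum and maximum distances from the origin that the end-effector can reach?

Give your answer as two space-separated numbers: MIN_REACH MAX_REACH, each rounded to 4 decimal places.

Answer: 0.0000 15.9000

Derivation:
Link lengths: [2.3, 7.7, 4.5, 1.4]
max_reach = 2.3 + 7.7 + 4.5 + 1.4 = 15.9
L_max = max([2.3, 7.7, 4.5, 1.4]) = 7.7
S (sum of others) = 15.9 - 7.7 = 8.2
min_reach = max(0, 7.7 - 8.2) = max(0, -0.5) = 0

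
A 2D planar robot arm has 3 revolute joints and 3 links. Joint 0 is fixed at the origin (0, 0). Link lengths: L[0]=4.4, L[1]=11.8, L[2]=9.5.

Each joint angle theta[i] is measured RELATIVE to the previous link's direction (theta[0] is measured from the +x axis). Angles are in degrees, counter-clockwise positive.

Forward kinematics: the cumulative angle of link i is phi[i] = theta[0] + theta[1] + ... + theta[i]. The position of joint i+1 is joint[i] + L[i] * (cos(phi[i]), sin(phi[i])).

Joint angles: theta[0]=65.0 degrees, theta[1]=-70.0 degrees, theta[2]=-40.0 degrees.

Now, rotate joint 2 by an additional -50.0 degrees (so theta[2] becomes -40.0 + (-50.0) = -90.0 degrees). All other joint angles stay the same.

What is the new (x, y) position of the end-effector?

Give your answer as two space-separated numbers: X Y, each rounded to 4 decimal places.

joint[0] = (0.0000, 0.0000)  (base)
link 0: phi[0] = 65 = 65 deg
  cos(65 deg) = 0.4226, sin(65 deg) = 0.9063
  joint[1] = (0.0000, 0.0000) + 4.4 * (0.4226, 0.9063) = (0.0000 + 1.8595, 0.0000 + 3.9878) = (1.8595, 3.9878)
link 1: phi[1] = 65 + -70 = -5 deg
  cos(-5 deg) = 0.9962, sin(-5 deg) = -0.0872
  joint[2] = (1.8595, 3.9878) + 11.8 * (0.9962, -0.0872) = (1.8595 + 11.7551, 3.9878 + -1.0284) = (13.6146, 2.9593)
link 2: phi[2] = 65 + -70 + -90 = -95 deg
  cos(-95 deg) = -0.0872, sin(-95 deg) = -0.9962
  joint[3] = (13.6146, 2.9593) + 9.5 * (-0.0872, -0.9962) = (13.6146 + -0.8280, 2.9593 + -9.4638) = (12.7866, -6.5045)
End effector: (12.7866, -6.5045)

Answer: 12.7866 -6.5045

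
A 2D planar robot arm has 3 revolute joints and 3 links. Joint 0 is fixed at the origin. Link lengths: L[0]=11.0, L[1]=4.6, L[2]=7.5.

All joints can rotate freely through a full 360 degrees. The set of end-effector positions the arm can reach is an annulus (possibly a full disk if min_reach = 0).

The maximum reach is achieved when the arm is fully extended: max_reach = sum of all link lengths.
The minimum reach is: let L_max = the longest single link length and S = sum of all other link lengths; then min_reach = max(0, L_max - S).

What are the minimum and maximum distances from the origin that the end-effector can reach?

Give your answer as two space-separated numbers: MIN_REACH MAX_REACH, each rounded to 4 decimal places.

Answer: 0.0000 23.1000

Derivation:
Link lengths: [11.0, 4.6, 7.5]
max_reach = 11 + 4.6 + 7.5 = 23.1
L_max = max([11.0, 4.6, 7.5]) = 11
S (sum of others) = 23.1 - 11 = 12.1
min_reach = max(0, 11 - 12.1) = max(0, -1.1) = 0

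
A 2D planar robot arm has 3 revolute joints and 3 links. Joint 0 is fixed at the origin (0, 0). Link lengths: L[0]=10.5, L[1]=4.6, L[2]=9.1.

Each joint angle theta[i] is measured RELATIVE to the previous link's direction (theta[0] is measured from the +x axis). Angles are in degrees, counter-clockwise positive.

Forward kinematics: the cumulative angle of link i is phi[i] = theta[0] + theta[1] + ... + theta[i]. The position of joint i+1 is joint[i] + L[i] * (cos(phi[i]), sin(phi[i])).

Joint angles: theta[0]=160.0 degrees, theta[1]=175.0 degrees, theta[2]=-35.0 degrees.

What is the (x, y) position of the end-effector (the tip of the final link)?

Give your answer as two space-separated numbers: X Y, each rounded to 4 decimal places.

joint[0] = (0.0000, 0.0000)  (base)
link 0: phi[0] = 160 = 160 deg
  cos(160 deg) = -0.9397, sin(160 deg) = 0.3420
  joint[1] = (0.0000, 0.0000) + 10.5 * (-0.9397, 0.3420) = (0.0000 + -9.8668, 0.0000 + 3.5912) = (-9.8668, 3.5912)
link 1: phi[1] = 160 + 175 = 335 deg
  cos(335 deg) = 0.9063, sin(335 deg) = -0.4226
  joint[2] = (-9.8668, 3.5912) + 4.6 * (0.9063, -0.4226) = (-9.8668 + 4.1690, 3.5912 + -1.9440) = (-5.6978, 1.6472)
link 2: phi[2] = 160 + 175 + -35 = 300 deg
  cos(300 deg) = 0.5000, sin(300 deg) = -0.8660
  joint[3] = (-5.6978, 1.6472) + 9.1 * (0.5000, -0.8660) = (-5.6978 + 4.5500, 1.6472 + -7.8808) = (-1.1478, -6.2337)
End effector: (-1.1478, -6.2337)

Answer: -1.1478 -6.2337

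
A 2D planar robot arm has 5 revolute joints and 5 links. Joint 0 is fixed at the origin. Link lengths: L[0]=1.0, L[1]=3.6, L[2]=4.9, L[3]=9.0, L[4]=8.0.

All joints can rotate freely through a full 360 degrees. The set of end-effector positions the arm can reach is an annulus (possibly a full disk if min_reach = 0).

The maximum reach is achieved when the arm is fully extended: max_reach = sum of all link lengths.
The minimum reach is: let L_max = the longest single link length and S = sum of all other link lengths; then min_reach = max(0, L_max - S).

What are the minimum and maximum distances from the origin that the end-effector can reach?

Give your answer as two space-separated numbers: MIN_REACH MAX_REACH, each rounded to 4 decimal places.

Link lengths: [1.0, 3.6, 4.9, 9.0, 8.0]
max_reach = 1 + 3.6 + 4.9 + 9 + 8 = 26.5
L_max = max([1.0, 3.6, 4.9, 9.0, 8.0]) = 9
S (sum of others) = 26.5 - 9 = 17.5
min_reach = max(0, 9 - 17.5) = max(0, -8.5) = 0

Answer: 0.0000 26.5000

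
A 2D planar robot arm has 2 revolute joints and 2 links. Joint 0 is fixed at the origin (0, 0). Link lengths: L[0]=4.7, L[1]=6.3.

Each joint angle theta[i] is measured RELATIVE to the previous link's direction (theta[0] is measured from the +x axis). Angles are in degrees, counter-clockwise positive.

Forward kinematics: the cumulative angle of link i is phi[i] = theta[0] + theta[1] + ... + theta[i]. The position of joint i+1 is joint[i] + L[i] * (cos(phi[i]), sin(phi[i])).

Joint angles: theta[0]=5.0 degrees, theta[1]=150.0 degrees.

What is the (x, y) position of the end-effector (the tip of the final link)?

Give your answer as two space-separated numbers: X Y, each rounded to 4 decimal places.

Answer: -1.0276 3.0721

Derivation:
joint[0] = (0.0000, 0.0000)  (base)
link 0: phi[0] = 5 = 5 deg
  cos(5 deg) = 0.9962, sin(5 deg) = 0.0872
  joint[1] = (0.0000, 0.0000) + 4.7 * (0.9962, 0.0872) = (0.0000 + 4.6821, 0.0000 + 0.4096) = (4.6821, 0.4096)
link 1: phi[1] = 5 + 150 = 155 deg
  cos(155 deg) = -0.9063, sin(155 deg) = 0.4226
  joint[2] = (4.6821, 0.4096) + 6.3 * (-0.9063, 0.4226) = (4.6821 + -5.7097, 0.4096 + 2.6625) = (-1.0276, 3.0721)
End effector: (-1.0276, 3.0721)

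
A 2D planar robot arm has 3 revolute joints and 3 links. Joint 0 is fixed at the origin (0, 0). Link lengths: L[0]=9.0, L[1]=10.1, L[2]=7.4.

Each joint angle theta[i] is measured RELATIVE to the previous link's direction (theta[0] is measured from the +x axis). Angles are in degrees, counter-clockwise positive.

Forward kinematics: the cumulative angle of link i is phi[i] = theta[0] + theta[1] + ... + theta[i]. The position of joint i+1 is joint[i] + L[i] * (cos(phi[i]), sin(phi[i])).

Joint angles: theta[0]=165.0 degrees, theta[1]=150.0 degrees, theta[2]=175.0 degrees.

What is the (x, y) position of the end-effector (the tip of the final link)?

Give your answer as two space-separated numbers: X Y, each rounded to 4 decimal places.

joint[0] = (0.0000, 0.0000)  (base)
link 0: phi[0] = 165 = 165 deg
  cos(165 deg) = -0.9659, sin(165 deg) = 0.2588
  joint[1] = (0.0000, 0.0000) + 9 * (-0.9659, 0.2588) = (0.0000 + -8.6933, 0.0000 + 2.3294) = (-8.6933, 2.3294)
link 1: phi[1] = 165 + 150 = 315 deg
  cos(315 deg) = 0.7071, sin(315 deg) = -0.7071
  joint[2] = (-8.6933, 2.3294) + 10.1 * (0.7071, -0.7071) = (-8.6933 + 7.1418, 2.3294 + -7.1418) = (-1.5516, -4.8124)
link 2: phi[2] = 165 + 150 + 175 = 490 deg
  cos(490 deg) = -0.6428, sin(490 deg) = 0.7660
  joint[3] = (-1.5516, -4.8124) + 7.4 * (-0.6428, 0.7660) = (-1.5516 + -4.7566, -4.8124 + 5.6687) = (-6.3082, 0.8563)
End effector: (-6.3082, 0.8563)

Answer: -6.3082 0.8563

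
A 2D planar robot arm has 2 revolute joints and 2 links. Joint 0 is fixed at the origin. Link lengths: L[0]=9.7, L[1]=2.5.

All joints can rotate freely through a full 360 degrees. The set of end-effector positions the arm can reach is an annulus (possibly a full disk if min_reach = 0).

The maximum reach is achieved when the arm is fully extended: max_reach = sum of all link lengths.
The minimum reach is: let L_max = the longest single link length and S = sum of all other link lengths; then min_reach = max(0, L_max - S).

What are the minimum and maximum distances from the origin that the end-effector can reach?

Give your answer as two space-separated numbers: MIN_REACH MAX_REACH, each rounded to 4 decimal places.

Answer: 7.2000 12.2000

Derivation:
Link lengths: [9.7, 2.5]
max_reach = 9.7 + 2.5 = 12.2
L_max = max([9.7, 2.5]) = 9.7
S (sum of others) = 12.2 - 9.7 = 2.5
min_reach = max(0, 9.7 - 2.5) = max(0, 7.2) = 7.2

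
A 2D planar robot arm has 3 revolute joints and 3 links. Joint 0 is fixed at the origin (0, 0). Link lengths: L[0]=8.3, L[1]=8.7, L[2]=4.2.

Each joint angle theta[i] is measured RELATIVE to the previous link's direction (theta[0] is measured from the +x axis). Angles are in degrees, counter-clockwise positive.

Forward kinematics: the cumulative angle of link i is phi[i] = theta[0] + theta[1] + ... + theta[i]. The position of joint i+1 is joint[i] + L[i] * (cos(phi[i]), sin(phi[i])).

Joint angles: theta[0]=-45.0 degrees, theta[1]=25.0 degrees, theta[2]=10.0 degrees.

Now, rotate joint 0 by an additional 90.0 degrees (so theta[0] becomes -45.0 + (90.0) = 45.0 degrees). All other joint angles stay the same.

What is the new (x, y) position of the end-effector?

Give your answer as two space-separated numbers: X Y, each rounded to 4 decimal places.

joint[0] = (0.0000, 0.0000)  (base)
link 0: phi[0] = 45 = 45 deg
  cos(45 deg) = 0.7071, sin(45 deg) = 0.7071
  joint[1] = (0.0000, 0.0000) + 8.3 * (0.7071, 0.7071) = (0.0000 + 5.8690, 0.0000 + 5.8690) = (5.8690, 5.8690)
link 1: phi[1] = 45 + 25 = 70 deg
  cos(70 deg) = 0.3420, sin(70 deg) = 0.9397
  joint[2] = (5.8690, 5.8690) + 8.7 * (0.3420, 0.9397) = (5.8690 + 2.9756, 5.8690 + 8.1753) = (8.8446, 14.0443)
link 2: phi[2] = 45 + 25 + 10 = 80 deg
  cos(80 deg) = 0.1736, sin(80 deg) = 0.9848
  joint[3] = (8.8446, 14.0443) + 4.2 * (0.1736, 0.9848) = (8.8446 + 0.7293, 14.0443 + 4.1362) = (9.5739, 18.1805)
End effector: (9.5739, 18.1805)

Answer: 9.5739 18.1805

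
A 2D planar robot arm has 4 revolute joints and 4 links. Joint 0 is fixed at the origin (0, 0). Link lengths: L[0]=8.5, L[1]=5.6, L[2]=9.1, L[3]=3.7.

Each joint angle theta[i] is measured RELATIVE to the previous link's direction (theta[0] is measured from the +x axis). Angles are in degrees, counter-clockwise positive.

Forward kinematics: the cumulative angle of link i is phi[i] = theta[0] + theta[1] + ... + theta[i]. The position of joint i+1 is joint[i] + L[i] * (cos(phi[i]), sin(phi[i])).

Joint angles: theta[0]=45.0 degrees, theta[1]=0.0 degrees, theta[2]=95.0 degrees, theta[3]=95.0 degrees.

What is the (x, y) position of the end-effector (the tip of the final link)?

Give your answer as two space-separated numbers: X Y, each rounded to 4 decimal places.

Answer: 0.8770 12.7887

Derivation:
joint[0] = (0.0000, 0.0000)  (base)
link 0: phi[0] = 45 = 45 deg
  cos(45 deg) = 0.7071, sin(45 deg) = 0.7071
  joint[1] = (0.0000, 0.0000) + 8.5 * (0.7071, 0.7071) = (0.0000 + 6.0104, 0.0000 + 6.0104) = (6.0104, 6.0104)
link 1: phi[1] = 45 + 0 = 45 deg
  cos(45 deg) = 0.7071, sin(45 deg) = 0.7071
  joint[2] = (6.0104, 6.0104) + 5.6 * (0.7071, 0.7071) = (6.0104 + 3.9598, 6.0104 + 3.9598) = (9.9702, 9.9702)
link 2: phi[2] = 45 + 0 + 95 = 140 deg
  cos(140 deg) = -0.7660, sin(140 deg) = 0.6428
  joint[3] = (9.9702, 9.9702) + 9.1 * (-0.7660, 0.6428) = (9.9702 + -6.9710, 9.9702 + 5.8494) = (2.9992, 15.8196)
link 3: phi[3] = 45 + 0 + 95 + 95 = 235 deg
  cos(235 deg) = -0.5736, sin(235 deg) = -0.8192
  joint[4] = (2.9992, 15.8196) + 3.7 * (-0.5736, -0.8192) = (2.9992 + -2.1222, 15.8196 + -3.0309) = (0.8770, 12.7887)
End effector: (0.8770, 12.7887)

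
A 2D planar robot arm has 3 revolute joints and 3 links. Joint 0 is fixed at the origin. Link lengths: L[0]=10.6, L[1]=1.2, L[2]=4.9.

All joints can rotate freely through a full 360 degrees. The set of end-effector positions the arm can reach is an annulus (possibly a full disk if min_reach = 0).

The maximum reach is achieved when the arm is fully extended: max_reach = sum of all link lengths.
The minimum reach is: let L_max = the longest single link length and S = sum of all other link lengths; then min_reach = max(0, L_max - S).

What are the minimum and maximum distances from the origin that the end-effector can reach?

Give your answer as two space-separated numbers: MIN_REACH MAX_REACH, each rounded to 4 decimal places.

Answer: 4.5000 16.7000

Derivation:
Link lengths: [10.6, 1.2, 4.9]
max_reach = 10.6 + 1.2 + 4.9 = 16.7
L_max = max([10.6, 1.2, 4.9]) = 10.6
S (sum of others) = 16.7 - 10.6 = 6.1
min_reach = max(0, 10.6 - 6.1) = max(0, 4.5) = 4.5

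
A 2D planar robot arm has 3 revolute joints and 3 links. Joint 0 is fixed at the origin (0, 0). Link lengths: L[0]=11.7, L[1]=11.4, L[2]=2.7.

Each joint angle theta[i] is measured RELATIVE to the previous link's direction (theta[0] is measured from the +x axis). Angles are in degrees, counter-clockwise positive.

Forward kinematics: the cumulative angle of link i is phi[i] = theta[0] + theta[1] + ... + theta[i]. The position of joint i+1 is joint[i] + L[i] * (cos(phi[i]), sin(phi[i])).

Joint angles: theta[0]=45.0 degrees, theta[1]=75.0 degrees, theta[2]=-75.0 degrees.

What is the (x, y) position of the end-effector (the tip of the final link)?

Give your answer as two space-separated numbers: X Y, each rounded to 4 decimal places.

Answer: 4.4823 20.0550

Derivation:
joint[0] = (0.0000, 0.0000)  (base)
link 0: phi[0] = 45 = 45 deg
  cos(45 deg) = 0.7071, sin(45 deg) = 0.7071
  joint[1] = (0.0000, 0.0000) + 11.7 * (0.7071, 0.7071) = (0.0000 + 8.2731, 0.0000 + 8.2731) = (8.2731, 8.2731)
link 1: phi[1] = 45 + 75 = 120 deg
  cos(120 deg) = -0.5000, sin(120 deg) = 0.8660
  joint[2] = (8.2731, 8.2731) + 11.4 * (-0.5000, 0.8660) = (8.2731 + -5.7000, 8.2731 + 9.8727) = (2.5731, 18.1458)
link 2: phi[2] = 45 + 75 + -75 = 45 deg
  cos(45 deg) = 0.7071, sin(45 deg) = 0.7071
  joint[3] = (2.5731, 18.1458) + 2.7 * (0.7071, 0.7071) = (2.5731 + 1.9092, 18.1458 + 1.9092) = (4.4823, 20.0550)
End effector: (4.4823, 20.0550)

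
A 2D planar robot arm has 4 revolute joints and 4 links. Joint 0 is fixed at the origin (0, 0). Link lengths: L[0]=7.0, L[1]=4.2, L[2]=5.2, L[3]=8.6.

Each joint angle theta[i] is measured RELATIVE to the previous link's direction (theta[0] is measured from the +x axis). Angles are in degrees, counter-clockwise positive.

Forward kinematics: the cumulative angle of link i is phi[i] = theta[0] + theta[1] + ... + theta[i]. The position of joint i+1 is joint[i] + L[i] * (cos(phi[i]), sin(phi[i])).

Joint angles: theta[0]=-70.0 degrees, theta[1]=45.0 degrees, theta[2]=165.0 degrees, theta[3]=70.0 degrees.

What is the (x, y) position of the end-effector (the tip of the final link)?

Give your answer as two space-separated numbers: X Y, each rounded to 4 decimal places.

Answer: -5.2306 -9.3103

Derivation:
joint[0] = (0.0000, 0.0000)  (base)
link 0: phi[0] = -70 = -70 deg
  cos(-70 deg) = 0.3420, sin(-70 deg) = -0.9397
  joint[1] = (0.0000, 0.0000) + 7 * (0.3420, -0.9397) = (0.0000 + 2.3941, 0.0000 + -6.5778) = (2.3941, -6.5778)
link 1: phi[1] = -70 + 45 = -25 deg
  cos(-25 deg) = 0.9063, sin(-25 deg) = -0.4226
  joint[2] = (2.3941, -6.5778) + 4.2 * (0.9063, -0.4226) = (2.3941 + 3.8065, -6.5778 + -1.7750) = (6.2006, -8.3528)
link 2: phi[2] = -70 + 45 + 165 = 140 deg
  cos(140 deg) = -0.7660, sin(140 deg) = 0.6428
  joint[3] = (6.2006, -8.3528) + 5.2 * (-0.7660, 0.6428) = (6.2006 + -3.9834, -8.3528 + 3.3425) = (2.2172, -5.0103)
link 3: phi[3] = -70 + 45 + 165 + 70 = 210 deg
  cos(210 deg) = -0.8660, sin(210 deg) = -0.5000
  joint[4] = (2.2172, -5.0103) + 8.6 * (-0.8660, -0.5000) = (2.2172 + -7.4478, -5.0103 + -4.3000) = (-5.2306, -9.3103)
End effector: (-5.2306, -9.3103)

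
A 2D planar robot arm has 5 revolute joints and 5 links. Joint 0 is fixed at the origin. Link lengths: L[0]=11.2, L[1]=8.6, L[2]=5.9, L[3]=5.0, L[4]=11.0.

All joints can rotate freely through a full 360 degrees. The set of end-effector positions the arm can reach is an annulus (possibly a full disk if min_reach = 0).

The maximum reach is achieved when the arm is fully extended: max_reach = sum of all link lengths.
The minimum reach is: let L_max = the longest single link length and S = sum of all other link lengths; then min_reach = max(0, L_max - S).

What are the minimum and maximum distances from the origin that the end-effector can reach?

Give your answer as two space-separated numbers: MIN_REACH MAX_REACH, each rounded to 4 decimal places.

Link lengths: [11.2, 8.6, 5.9, 5.0, 11.0]
max_reach = 11.2 + 8.6 + 5.9 + 5 + 11 = 41.7
L_max = max([11.2, 8.6, 5.9, 5.0, 11.0]) = 11.2
S (sum of others) = 41.7 - 11.2 = 30.5
min_reach = max(0, 11.2 - 30.5) = max(0, -19.3) = 0

Answer: 0.0000 41.7000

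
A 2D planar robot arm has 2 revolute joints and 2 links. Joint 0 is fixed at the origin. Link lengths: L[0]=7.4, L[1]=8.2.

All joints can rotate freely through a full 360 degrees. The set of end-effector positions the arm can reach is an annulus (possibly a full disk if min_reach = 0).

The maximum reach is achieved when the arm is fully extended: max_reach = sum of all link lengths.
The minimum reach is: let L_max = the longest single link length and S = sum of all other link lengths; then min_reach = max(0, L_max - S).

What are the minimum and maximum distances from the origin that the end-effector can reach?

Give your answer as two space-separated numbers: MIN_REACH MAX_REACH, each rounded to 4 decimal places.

Answer: 0.8000 15.6000

Derivation:
Link lengths: [7.4, 8.2]
max_reach = 7.4 + 8.2 = 15.6
L_max = max([7.4, 8.2]) = 8.2
S (sum of others) = 15.6 - 8.2 = 7.4
min_reach = max(0, 8.2 - 7.4) = max(0, 0.8) = 0.8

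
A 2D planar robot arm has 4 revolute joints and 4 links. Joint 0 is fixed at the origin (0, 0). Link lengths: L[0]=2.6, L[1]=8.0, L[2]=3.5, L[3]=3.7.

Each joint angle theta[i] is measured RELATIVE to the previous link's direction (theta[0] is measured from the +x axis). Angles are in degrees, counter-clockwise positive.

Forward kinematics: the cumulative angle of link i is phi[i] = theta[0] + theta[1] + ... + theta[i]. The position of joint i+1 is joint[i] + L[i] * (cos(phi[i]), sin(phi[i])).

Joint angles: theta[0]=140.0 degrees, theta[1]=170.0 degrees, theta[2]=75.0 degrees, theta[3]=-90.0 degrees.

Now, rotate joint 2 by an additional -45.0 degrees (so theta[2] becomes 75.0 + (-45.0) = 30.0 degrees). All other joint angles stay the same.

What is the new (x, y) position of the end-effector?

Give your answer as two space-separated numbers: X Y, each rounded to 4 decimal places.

Answer: 5.1740 -9.1310

Derivation:
joint[0] = (0.0000, 0.0000)  (base)
link 0: phi[0] = 140 = 140 deg
  cos(140 deg) = -0.7660, sin(140 deg) = 0.6428
  joint[1] = (0.0000, 0.0000) + 2.6 * (-0.7660, 0.6428) = (0.0000 + -1.9917, 0.0000 + 1.6712) = (-1.9917, 1.6712)
link 1: phi[1] = 140 + 170 = 310 deg
  cos(310 deg) = 0.6428, sin(310 deg) = -0.7660
  joint[2] = (-1.9917, 1.6712) + 8 * (0.6428, -0.7660) = (-1.9917 + 5.1423, 1.6712 + -6.1284) = (3.1506, -4.4571)
link 2: phi[2] = 140 + 170 + 30 = 340 deg
  cos(340 deg) = 0.9397, sin(340 deg) = -0.3420
  joint[3] = (3.1506, -4.4571) + 3.5 * (0.9397, -0.3420) = (3.1506 + 3.2889, -4.4571 + -1.1971) = (6.4395, -5.6542)
link 3: phi[3] = 140 + 170 + 30 + -90 = 250 deg
  cos(250 deg) = -0.3420, sin(250 deg) = -0.9397
  joint[4] = (6.4395, -5.6542) + 3.7 * (-0.3420, -0.9397) = (6.4395 + -1.2655, -5.6542 + -3.4769) = (5.1740, -9.1310)
End effector: (5.1740, -9.1310)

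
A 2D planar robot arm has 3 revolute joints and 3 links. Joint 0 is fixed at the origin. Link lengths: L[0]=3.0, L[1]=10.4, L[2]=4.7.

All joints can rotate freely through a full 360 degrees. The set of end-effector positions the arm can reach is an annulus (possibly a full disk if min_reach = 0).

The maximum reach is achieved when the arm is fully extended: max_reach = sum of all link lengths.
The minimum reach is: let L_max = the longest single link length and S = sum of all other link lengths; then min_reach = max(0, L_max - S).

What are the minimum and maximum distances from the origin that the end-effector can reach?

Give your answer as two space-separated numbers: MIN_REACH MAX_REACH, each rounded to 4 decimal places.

Answer: 2.7000 18.1000

Derivation:
Link lengths: [3.0, 10.4, 4.7]
max_reach = 3 + 10.4 + 4.7 = 18.1
L_max = max([3.0, 10.4, 4.7]) = 10.4
S (sum of others) = 18.1 - 10.4 = 7.7
min_reach = max(0, 10.4 - 7.7) = max(0, 2.7) = 2.7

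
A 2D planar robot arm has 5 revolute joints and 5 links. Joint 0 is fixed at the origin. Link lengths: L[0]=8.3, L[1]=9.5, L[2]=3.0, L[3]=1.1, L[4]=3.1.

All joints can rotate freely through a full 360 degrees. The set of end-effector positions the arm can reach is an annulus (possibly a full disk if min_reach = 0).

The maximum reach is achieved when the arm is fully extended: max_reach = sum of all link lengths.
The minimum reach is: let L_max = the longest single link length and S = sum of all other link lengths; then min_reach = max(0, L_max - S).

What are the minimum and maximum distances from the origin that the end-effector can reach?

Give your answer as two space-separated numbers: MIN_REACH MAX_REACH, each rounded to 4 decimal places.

Answer: 0.0000 25.0000

Derivation:
Link lengths: [8.3, 9.5, 3.0, 1.1, 3.1]
max_reach = 8.3 + 9.5 + 3 + 1.1 + 3.1 = 25
L_max = max([8.3, 9.5, 3.0, 1.1, 3.1]) = 9.5
S (sum of others) = 25 - 9.5 = 15.5
min_reach = max(0, 9.5 - 15.5) = max(0, -6) = 0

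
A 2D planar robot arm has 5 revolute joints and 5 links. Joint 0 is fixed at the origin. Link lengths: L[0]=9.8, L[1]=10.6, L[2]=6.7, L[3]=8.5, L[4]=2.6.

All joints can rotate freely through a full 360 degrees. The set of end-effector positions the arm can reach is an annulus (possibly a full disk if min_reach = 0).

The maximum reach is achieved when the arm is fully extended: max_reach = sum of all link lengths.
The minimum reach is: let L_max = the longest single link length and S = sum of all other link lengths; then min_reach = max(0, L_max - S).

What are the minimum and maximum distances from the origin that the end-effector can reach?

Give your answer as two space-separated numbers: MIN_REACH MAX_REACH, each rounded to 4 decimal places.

Link lengths: [9.8, 10.6, 6.7, 8.5, 2.6]
max_reach = 9.8 + 10.6 + 6.7 + 8.5 + 2.6 = 38.2
L_max = max([9.8, 10.6, 6.7, 8.5, 2.6]) = 10.6
S (sum of others) = 38.2 - 10.6 = 27.6
min_reach = max(0, 10.6 - 27.6) = max(0, -17) = 0

Answer: 0.0000 38.2000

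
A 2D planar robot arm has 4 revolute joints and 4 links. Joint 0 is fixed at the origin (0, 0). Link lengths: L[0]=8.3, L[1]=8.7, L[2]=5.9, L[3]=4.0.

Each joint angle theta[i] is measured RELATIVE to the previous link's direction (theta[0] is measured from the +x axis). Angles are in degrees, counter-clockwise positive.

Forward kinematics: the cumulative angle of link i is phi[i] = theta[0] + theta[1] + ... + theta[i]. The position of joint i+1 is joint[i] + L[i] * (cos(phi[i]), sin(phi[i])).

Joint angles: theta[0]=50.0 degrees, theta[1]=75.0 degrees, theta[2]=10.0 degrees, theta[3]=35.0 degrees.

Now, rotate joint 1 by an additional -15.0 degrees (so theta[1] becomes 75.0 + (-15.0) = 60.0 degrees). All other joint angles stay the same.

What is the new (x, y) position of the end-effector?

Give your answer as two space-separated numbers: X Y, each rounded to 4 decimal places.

joint[0] = (0.0000, 0.0000)  (base)
link 0: phi[0] = 50 = 50 deg
  cos(50 deg) = 0.6428, sin(50 deg) = 0.7660
  joint[1] = (0.0000, 0.0000) + 8.3 * (0.6428, 0.7660) = (0.0000 + 5.3351, 0.0000 + 6.3582) = (5.3351, 6.3582)
link 1: phi[1] = 50 + 60 = 110 deg
  cos(110 deg) = -0.3420, sin(110 deg) = 0.9397
  joint[2] = (5.3351, 6.3582) + 8.7 * (-0.3420, 0.9397) = (5.3351 + -2.9756, 6.3582 + 8.1753) = (2.3596, 14.5335)
link 2: phi[2] = 50 + 60 + 10 = 120 deg
  cos(120 deg) = -0.5000, sin(120 deg) = 0.8660
  joint[3] = (2.3596, 14.5335) + 5.9 * (-0.5000, 0.8660) = (2.3596 + -2.9500, 14.5335 + 5.1095) = (-0.5904, 19.6430)
link 3: phi[3] = 50 + 60 + 10 + 35 = 155 deg
  cos(155 deg) = -0.9063, sin(155 deg) = 0.4226
  joint[4] = (-0.5904, 19.6430) + 4 * (-0.9063, 0.4226) = (-0.5904 + -3.6252, 19.6430 + 1.6905) = (-4.2157, 21.3335)
End effector: (-4.2157, 21.3335)

Answer: -4.2157 21.3335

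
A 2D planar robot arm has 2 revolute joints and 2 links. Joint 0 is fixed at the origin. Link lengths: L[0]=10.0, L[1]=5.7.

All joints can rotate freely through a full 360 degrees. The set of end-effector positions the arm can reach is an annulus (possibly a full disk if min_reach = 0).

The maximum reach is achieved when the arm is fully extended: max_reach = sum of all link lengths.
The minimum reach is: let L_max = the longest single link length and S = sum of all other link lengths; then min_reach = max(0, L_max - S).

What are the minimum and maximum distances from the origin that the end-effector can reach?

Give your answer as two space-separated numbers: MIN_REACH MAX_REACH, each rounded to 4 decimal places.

Answer: 4.3000 15.7000

Derivation:
Link lengths: [10.0, 5.7]
max_reach = 10 + 5.7 = 15.7
L_max = max([10.0, 5.7]) = 10
S (sum of others) = 15.7 - 10 = 5.7
min_reach = max(0, 10 - 5.7) = max(0, 4.3) = 4.3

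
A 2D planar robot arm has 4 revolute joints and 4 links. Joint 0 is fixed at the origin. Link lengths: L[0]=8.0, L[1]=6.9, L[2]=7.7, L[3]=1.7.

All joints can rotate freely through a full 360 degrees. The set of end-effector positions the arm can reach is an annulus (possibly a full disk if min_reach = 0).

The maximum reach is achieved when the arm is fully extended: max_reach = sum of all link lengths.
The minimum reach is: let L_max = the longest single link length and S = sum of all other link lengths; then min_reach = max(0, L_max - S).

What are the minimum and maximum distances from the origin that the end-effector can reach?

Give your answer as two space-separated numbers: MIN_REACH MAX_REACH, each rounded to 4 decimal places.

Answer: 0.0000 24.3000

Derivation:
Link lengths: [8.0, 6.9, 7.7, 1.7]
max_reach = 8 + 6.9 + 7.7 + 1.7 = 24.3
L_max = max([8.0, 6.9, 7.7, 1.7]) = 8
S (sum of others) = 24.3 - 8 = 16.3
min_reach = max(0, 8 - 16.3) = max(0, -8.3) = 0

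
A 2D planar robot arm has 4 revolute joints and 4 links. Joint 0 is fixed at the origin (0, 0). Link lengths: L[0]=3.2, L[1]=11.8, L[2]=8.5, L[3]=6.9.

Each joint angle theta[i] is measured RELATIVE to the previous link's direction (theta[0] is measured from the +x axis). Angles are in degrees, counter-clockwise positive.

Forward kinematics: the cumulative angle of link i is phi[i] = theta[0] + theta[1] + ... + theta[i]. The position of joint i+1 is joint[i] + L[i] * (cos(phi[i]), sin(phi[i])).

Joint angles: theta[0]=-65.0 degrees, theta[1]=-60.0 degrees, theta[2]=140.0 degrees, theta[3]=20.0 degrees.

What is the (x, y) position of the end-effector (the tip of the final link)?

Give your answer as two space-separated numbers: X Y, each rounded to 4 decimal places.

joint[0] = (0.0000, 0.0000)  (base)
link 0: phi[0] = -65 = -65 deg
  cos(-65 deg) = 0.4226, sin(-65 deg) = -0.9063
  joint[1] = (0.0000, 0.0000) + 3.2 * (0.4226, -0.9063) = (0.0000 + 1.3524, 0.0000 + -2.9002) = (1.3524, -2.9002)
link 1: phi[1] = -65 + -60 = -125 deg
  cos(-125 deg) = -0.5736, sin(-125 deg) = -0.8192
  joint[2] = (1.3524, -2.9002) + 11.8 * (-0.5736, -0.8192) = (1.3524 + -6.7682, -2.9002 + -9.6660) = (-5.4158, -12.5662)
link 2: phi[2] = -65 + -60 + 140 = 15 deg
  cos(15 deg) = 0.9659, sin(15 deg) = 0.2588
  joint[3] = (-5.4158, -12.5662) + 8.5 * (0.9659, 0.2588) = (-5.4158 + 8.2104, -12.5662 + 2.2000) = (2.7945, -10.3662)
link 3: phi[3] = -65 + -60 + 140 + 20 = 35 deg
  cos(35 deg) = 0.8192, sin(35 deg) = 0.5736
  joint[4] = (2.7945, -10.3662) + 6.9 * (0.8192, 0.5736) = (2.7945 + 5.6521, -10.3662 + 3.9577) = (8.4467, -6.4085)
End effector: (8.4467, -6.4085)

Answer: 8.4467 -6.4085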